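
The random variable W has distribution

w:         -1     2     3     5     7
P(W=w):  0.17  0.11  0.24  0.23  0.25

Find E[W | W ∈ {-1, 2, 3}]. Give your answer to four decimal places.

1.4808

P(W ∈ {-1, 2, 3}) = 0.17 + 0.11 + 0.24 = 0.52.
E[W | W ∈ {-1, 2, 3}] = [(-1)·0.17 + 2·0.11 + 3·0.24] / 0.52
 = 0.77 / 0.52
 = 77/52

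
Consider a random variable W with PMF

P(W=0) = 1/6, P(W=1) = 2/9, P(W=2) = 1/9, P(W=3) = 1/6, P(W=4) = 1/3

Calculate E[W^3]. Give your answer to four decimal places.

E[W^3] = Σ w^3·P(W=w)
 = 0·1/6 + 1·2/9 + 8·1/9 + 27·1/6 + 64·1/3
 = 0 + 2/9 + 8/9 + 9/2 + 64/3
 = 485/18

26.9444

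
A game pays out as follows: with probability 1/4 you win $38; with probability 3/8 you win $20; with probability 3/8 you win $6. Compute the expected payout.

19.25

E[payout] = 38·1/4 + 20·3/8 + 6·3/8
 = 19/2 + 15/2 + 9/4
 = 77/4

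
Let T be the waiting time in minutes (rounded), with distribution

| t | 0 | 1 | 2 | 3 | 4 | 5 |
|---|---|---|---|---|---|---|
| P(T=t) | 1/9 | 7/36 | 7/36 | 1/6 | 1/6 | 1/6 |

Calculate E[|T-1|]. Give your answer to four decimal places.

1.8056

E[|T-1|] = Σ |t-1|·P(T=t)
 = 1·1/9 + 0·7/36 + 1·7/36 + 2·1/6 + 3·1/6 + 4·1/6
 = 1/9 + 0 + 7/36 + 1/3 + 1/2 + 2/3
 = 65/36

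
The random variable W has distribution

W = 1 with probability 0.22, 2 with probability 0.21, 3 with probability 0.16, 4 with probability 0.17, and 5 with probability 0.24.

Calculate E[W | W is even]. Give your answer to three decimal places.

P(W is even) = 0.21 + 0.17 = 0.38.
E[W | W is even] = [2·0.21 + 4·0.17] / 0.38
 = 1.1 / 0.38
 = 55/19

2.895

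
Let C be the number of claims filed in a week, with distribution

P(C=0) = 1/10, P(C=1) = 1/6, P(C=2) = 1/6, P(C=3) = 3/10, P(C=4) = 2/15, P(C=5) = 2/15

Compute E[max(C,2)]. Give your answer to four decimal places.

2.9667

E[max(C,2)] = Σ max(c,2)·P(C=c)
 = 2·1/10 + 2·1/6 + 2·1/6 + 3·3/10 + 4·2/15 + 5·2/15
 = 1/5 + 1/3 + 1/3 + 9/10 + 8/15 + 2/3
 = 89/30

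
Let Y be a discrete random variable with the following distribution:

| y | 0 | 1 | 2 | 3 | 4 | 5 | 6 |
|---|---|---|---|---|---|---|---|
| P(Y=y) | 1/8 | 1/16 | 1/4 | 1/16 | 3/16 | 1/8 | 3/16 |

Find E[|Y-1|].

E[|Y-1|] = Σ |y-1|·P(Y=y)
 = 1·1/8 + 0·1/16 + 1·1/4 + 2·1/16 + 3·3/16 + 4·1/8 + 5·3/16
 = 1/8 + 0 + 1/4 + 1/8 + 9/16 + 1/2 + 15/16
 = 5/2

2.5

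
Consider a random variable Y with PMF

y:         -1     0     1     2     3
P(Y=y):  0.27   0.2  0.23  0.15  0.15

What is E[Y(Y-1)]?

E[Y(Y-1)] = Σ y(y-1)·P(Y=y)
 = 2·0.27 + 0·0.2 + 0·0.23 + 2·0.15 + 6·0.15
 = 0.54 + 0 + 0 + 0.3 + 0.9
 = 1.74

1.74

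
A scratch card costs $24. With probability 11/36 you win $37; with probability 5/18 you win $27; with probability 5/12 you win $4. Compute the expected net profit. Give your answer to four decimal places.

E[payout] = 37·11/36 + 27·5/18 + 4·5/12
 = 407/36 + 15/2 + 5/3
 = 737/36
Net = 737/36 - 24 = -127/36

-3.5278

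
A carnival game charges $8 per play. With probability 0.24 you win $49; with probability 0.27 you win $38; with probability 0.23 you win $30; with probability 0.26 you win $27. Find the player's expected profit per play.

E[payout] = 49·0.24 + 38·0.27 + 30·0.23 + 27·0.26
 = 11.76 + 10.26 + 6.9 + 7.02
 = 35.94
Net = 35.94 - 8 = 27.94

27.94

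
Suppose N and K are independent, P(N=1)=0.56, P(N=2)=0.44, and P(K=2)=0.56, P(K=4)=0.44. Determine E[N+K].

4.32

E[N+K] = Σ_n Σ_k (n+k) · P(N=n)P(K=k)
 = 3·0.3136 + 5·0.2464 + 4·0.2464 + 6·0.1936
 = 0.9408 + 1.232 + 0.9856 + 1.1616
 = 4.32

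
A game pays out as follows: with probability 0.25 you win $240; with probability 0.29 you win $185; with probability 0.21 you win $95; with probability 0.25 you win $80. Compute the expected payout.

153.6

E[payout] = 240·0.25 + 185·0.29 + 95·0.21 + 80·0.25
 = 60 + 53.65 + 19.95 + 20
 = 153.6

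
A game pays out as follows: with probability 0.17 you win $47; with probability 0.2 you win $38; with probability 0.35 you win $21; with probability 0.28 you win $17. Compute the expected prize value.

27.7

E[payout] = 47·0.17 + 38·0.2 + 21·0.35 + 17·0.28
 = 7.99 + 7.6 + 7.35 + 4.76
 = 27.7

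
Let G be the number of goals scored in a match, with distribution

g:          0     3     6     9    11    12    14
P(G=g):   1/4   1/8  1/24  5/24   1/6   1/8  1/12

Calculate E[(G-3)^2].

E[(G-3)^2] = Σ (g-3)^2·P(G=g)
 = 9·1/4 + 0·1/8 + 9·1/24 + 36·5/24 + 64·1/6 + 81·1/8 + 121·1/12
 = 9/4 + 0 + 3/8 + 15/2 + 32/3 + 81/8 + 121/12
 = 41

41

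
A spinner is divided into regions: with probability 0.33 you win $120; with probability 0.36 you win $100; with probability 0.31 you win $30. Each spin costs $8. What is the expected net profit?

E[payout] = 120·0.33 + 100·0.36 + 30·0.31
 = 39.6 + 36 + 9.3
 = 84.9
Net = 84.9 - 8 = 76.9

76.9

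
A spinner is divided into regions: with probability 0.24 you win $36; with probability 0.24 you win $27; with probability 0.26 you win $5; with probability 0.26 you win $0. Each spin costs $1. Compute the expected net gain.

E[payout] = 36·0.24 + 27·0.24 + 5·0.26 + 0·0.26
 = 8.64 + 6.48 + 1.3 + 0
 = 16.42
Net = 16.42 - 1 = 15.42

15.42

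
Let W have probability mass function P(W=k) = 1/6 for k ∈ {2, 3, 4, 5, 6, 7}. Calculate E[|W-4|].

E[|W-4|] = Σ |w-4|·P(W=w)
 = 2·1/6 + 1·1/6 + 0·1/6 + 1·1/6 + 2·1/6 + 3·1/6
 = 1/3 + 1/6 + 0 + 1/6 + 1/3 + 1/2
 = 3/2

1.5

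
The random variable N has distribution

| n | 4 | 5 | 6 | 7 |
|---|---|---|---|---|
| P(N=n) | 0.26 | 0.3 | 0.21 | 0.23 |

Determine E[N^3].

E[N^3] = Σ n^3·P(N=n)
 = 64·0.26 + 125·0.3 + 216·0.21 + 343·0.23
 = 16.64 + 37.5 + 45.36 + 78.89
 = 178.39

178.39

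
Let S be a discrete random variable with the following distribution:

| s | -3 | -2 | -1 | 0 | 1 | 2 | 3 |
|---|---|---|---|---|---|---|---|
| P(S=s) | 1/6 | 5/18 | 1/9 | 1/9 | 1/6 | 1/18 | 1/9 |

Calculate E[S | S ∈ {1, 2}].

P(S ∈ {1, 2}) = 1/6 + 1/18 = 2/9.
E[S | S ∈ {1, 2}] = [1·1/6 + 2·1/18] / (2/9)
 = 5/18 / (2/9)
 = 5/4

1.25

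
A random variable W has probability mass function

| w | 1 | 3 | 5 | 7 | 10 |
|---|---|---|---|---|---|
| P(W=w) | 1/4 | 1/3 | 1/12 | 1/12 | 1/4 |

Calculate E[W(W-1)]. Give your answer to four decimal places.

29.6667

E[W(W-1)] = Σ w(w-1)·P(W=w)
 = 0·1/4 + 6·1/3 + 20·1/12 + 42·1/12 + 90·1/4
 = 0 + 2 + 5/3 + 7/2 + 45/2
 = 89/3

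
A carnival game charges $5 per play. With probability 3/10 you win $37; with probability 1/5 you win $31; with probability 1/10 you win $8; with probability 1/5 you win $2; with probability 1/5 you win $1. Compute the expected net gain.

13.7

E[payout] = 37·3/10 + 31·1/5 + 8·1/10 + 2·1/5 + 1·1/5
 = 111/10 + 31/5 + 4/5 + 2/5 + 1/5
 = 187/10
Net = 187/10 - 5 = 137/10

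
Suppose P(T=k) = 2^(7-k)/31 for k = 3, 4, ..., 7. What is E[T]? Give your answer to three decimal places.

3.839

E[T] = Σ t·P(T=t)
 = 3·16/31 + 4·8/31 + 5·4/31 + 6·2/31 + 7·1/31
 = 48/31 + 32/31 + 20/31 + 12/31 + 7/31
 = 119/31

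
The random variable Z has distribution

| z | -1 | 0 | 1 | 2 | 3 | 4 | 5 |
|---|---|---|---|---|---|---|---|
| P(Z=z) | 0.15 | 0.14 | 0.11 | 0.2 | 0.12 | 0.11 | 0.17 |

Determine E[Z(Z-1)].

E[Z(Z-1)] = Σ z(z-1)·P(Z=z)
 = 2·0.15 + 0·0.14 + 0·0.11 + 2·0.2 + 6·0.12 + 12·0.11 + 20·0.17
 = 0.3 + 0 + 0 + 0.4 + 0.72 + 1.32 + 3.4
 = 6.14

6.14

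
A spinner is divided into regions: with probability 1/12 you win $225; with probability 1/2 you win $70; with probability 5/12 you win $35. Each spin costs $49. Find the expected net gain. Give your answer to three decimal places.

E[payout] = 225·1/12 + 70·1/2 + 35·5/12
 = 75/4 + 35 + 175/12
 = 205/3
Net = 205/3 - 49 = 58/3

19.333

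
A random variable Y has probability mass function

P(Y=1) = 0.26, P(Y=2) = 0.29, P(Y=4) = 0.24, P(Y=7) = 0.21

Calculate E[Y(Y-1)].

12.28

E[Y(Y-1)] = Σ y(y-1)·P(Y=y)
 = 0·0.26 + 2·0.29 + 12·0.24 + 42·0.21
 = 0 + 0.58 + 2.88 + 8.82
 = 12.28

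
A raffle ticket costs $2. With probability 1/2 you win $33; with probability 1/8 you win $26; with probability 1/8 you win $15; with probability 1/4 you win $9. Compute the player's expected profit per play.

21.875

E[payout] = 33·1/2 + 26·1/8 + 15·1/8 + 9·1/4
 = 33/2 + 13/4 + 15/8 + 9/4
 = 191/8
Net = 191/8 - 2 = 175/8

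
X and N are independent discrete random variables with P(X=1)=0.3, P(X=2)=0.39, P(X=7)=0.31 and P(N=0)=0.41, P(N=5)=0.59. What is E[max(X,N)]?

E[max(X,N)] = Σ_x Σ_n max(x,n) · P(X=x)P(N=n)
 = 1·0.123 + 5·0.177 + 2·0.1599 + 5·0.2301 + 7·0.1271 + 7·0.1829
 = 0.123 + 0.885 + 0.3198 + 1.1505 + 0.8897 + 1.2803
 = 4.6483

4.6483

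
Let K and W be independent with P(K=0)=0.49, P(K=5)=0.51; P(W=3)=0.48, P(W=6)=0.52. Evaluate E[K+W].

E[K+W] = Σ_k Σ_w (k+w) · P(K=k)P(W=w)
 = 3·0.2352 + 6·0.2548 + 8·0.2448 + 11·0.2652
 = 0.7056 + 1.5288 + 1.9584 + 2.9172
 = 7.11

7.11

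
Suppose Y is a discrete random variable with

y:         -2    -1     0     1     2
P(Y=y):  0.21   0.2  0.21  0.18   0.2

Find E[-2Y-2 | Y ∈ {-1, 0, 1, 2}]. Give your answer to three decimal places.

P(Y ∈ {-1, 0, 1, 2}) = 0.2 + 0.21 + 0.18 + 0.2 = 0.79.
E[-2Y-2 | Y ∈ {-1, 0, 1, 2}] = [0·0.2 + (-2)·0.21 + (-4)·0.18 + (-6)·0.2] / 0.79
 = -2.34 / 0.79
 = -234/79

-2.962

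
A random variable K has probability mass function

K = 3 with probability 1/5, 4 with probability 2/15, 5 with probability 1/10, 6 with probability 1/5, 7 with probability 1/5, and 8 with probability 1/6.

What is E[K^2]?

34.1

E[K^2] = Σ k^2·P(K=k)
 = 9·1/5 + 16·2/15 + 25·1/10 + 36·1/5 + 49·1/5 + 64·1/6
 = 9/5 + 32/15 + 5/2 + 36/5 + 49/5 + 32/3
 = 341/10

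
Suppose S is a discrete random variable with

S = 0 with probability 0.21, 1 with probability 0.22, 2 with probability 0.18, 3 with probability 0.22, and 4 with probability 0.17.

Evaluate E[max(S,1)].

E[max(S,1)] = Σ max(s,1)·P(S=s)
 = 1·0.21 + 1·0.22 + 2·0.18 + 3·0.22 + 4·0.17
 = 0.21 + 0.22 + 0.36 + 0.66 + 0.68
 = 2.13

2.13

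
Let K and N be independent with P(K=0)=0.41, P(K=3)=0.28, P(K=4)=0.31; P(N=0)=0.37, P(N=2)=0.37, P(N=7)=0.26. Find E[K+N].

4.64

E[K+N] = Σ_k Σ_n (k+n) · P(K=k)P(N=n)
 = 0·0.1517 + 2·0.1517 + 7·0.1066 + 3·0.1036 + 5·0.1036 + 10·0.0728 + 4·0.1147 + 6·0.1147 + 11·0.0806
 = 0 + 0.3034 + 0.7462 + 0.3108 + 0.518 + 0.728 + 0.4588 + 0.6882 + 0.8866
 = 4.64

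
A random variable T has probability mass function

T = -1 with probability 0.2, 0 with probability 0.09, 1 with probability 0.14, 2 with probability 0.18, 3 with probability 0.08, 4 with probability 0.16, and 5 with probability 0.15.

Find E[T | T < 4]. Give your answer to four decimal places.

0.7826

P(T < 4) = 0.2 + 0.09 + 0.14 + 0.18 + 0.08 = 0.69.
E[T | T < 4] = [(-1)·0.2 + 0·0.09 + 1·0.14 + 2·0.18 + 3·0.08] / 0.69
 = 0.54 / 0.69
 = 18/23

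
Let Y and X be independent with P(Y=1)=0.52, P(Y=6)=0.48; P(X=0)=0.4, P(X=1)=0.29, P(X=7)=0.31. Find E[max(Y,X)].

4.516

E[max(Y,X)] = Σ_y Σ_x max(y,x) · P(Y=y)P(X=x)
 = 1·0.208 + 1·0.1508 + 7·0.1612 + 6·0.192 + 6·0.1392 + 7·0.1488
 = 0.208 + 0.1508 + 1.1284 + 1.152 + 0.8352 + 1.0416
 = 4.516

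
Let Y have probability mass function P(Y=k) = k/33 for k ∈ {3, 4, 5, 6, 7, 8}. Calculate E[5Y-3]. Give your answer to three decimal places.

E[5Y-3] = Σ (5y-3)·P(Y=y)
 = 12·1/11 + 17·4/33 + 22·5/33 + 27·2/11 + 32·7/33 + 37·8/33
 = 12/11 + 68/33 + 10/3 + 54/11 + 224/33 + 296/33
 = 896/33

27.152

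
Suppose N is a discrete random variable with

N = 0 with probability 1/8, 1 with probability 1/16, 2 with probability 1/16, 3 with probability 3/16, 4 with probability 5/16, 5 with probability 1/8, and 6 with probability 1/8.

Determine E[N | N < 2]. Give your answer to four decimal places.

P(N < 2) = 1/8 + 1/16 = 3/16.
E[N | N < 2] = [0·1/8 + 1·1/16] / (3/16)
 = 1/16 / (3/16)
 = 1/3

0.3333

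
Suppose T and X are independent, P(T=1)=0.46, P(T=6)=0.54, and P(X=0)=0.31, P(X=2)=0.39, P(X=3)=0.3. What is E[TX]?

6.216

E[TX] = Σ_t Σ_x tx · P(T=t)P(X=x)
 = 0·0.1426 + 2·0.1794 + 3·0.138 + 0·0.1674 + 12·0.2106 + 18·0.162
 = 0 + 0.3588 + 0.414 + 0 + 2.5272 + 2.916
 = 6.216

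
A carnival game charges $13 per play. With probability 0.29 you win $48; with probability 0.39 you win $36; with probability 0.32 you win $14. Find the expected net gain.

E[payout] = 48·0.29 + 36·0.39 + 14·0.32
 = 13.92 + 14.04 + 4.48
 = 32.44
Net = 32.44 - 13 = 19.44

19.44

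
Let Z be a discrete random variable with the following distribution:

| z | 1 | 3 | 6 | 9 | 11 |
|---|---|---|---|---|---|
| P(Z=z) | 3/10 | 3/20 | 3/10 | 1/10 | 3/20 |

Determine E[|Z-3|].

3.3

E[|Z-3|] = Σ |z-3|·P(Z=z)
 = 2·3/10 + 0·3/20 + 3·3/10 + 6·1/10 + 8·3/20
 = 3/5 + 0 + 9/10 + 3/5 + 6/5
 = 33/10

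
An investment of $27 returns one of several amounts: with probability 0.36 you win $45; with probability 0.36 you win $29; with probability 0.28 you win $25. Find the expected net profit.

6.64

E[payout] = 45·0.36 + 29·0.36 + 25·0.28
 = 16.2 + 10.44 + 7
 = 33.64
Net = 33.64 - 27 = 6.64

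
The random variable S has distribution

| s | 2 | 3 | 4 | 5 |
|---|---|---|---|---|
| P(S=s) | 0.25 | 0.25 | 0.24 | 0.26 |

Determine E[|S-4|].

E[|S-4|] = Σ |s-4|·P(S=s)
 = 2·0.25 + 1·0.25 + 0·0.24 + 1·0.26
 = 0.5 + 0.25 + 0 + 0.26
 = 1.01

1.01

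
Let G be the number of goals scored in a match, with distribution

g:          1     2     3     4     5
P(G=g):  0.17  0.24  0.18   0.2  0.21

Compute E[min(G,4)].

E[min(G,4)] = Σ min(g,4)·P(G=g)
 = 1·0.17 + 2·0.24 + 3·0.18 + 4·0.2 + 4·0.21
 = 0.17 + 0.48 + 0.54 + 0.8 + 0.84
 = 2.83

2.83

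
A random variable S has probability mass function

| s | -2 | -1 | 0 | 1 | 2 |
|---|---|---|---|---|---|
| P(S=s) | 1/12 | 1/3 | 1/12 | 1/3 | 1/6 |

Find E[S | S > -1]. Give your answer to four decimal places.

1.1429

P(S > -1) = 1/12 + 1/3 + 1/6 = 7/12.
E[S | S > -1] = [0·1/12 + 1·1/3 + 2·1/6] / (7/12)
 = 2/3 / (7/12)
 = 8/7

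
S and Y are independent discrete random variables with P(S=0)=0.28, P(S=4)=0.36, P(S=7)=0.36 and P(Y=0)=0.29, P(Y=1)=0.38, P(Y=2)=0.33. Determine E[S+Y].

5

E[S+Y] = Σ_s Σ_y (s+y) · P(S=s)P(Y=y)
 = 0·0.0812 + 1·0.1064 + 2·0.0924 + 4·0.1044 + 5·0.1368 + 6·0.1188 + 7·0.1044 + 8·0.1368 + 9·0.1188
 = 0 + 0.1064 + 0.1848 + 0.4176 + 0.684 + 0.7128 + 0.7308 + 1.0944 + 1.0692
 = 5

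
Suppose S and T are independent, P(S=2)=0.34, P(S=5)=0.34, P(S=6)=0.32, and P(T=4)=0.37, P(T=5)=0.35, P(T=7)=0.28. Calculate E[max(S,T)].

E[max(S,T)] = Σ_s Σ_t max(s,t) · P(S=s)P(T=t)
 = 4·0.1258 + 5·0.119 + 7·0.0952 + 5·0.1258 + 5·0.119 + 7·0.0952 + 6·0.1184 + 6·0.112 + 7·0.0896
 = 0.5032 + 0.595 + 0.6664 + 0.629 + 0.595 + 0.6664 + 0.7104 + 0.672 + 0.6272
 = 5.6646

5.6646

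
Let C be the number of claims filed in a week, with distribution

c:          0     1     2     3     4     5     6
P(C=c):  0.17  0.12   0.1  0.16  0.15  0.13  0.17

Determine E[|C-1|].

2.41

E[|C-1|] = Σ |c-1|·P(C=c)
 = 1·0.17 + 0·0.12 + 1·0.1 + 2·0.16 + 3·0.15 + 4·0.13 + 5·0.17
 = 0.17 + 0 + 0.1 + 0.32 + 0.45 + 0.52 + 0.85
 = 2.41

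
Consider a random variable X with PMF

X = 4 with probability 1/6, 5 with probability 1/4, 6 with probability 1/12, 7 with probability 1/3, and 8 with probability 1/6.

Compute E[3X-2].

16.25

E[3X-2] = Σ (3x-2)·P(X=x)
 = 10·1/6 + 13·1/4 + 16·1/12 + 19·1/3 + 22·1/6
 = 5/3 + 13/4 + 4/3 + 19/3 + 11/3
 = 65/4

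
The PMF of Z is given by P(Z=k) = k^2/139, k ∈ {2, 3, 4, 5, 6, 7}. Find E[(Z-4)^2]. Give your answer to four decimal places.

E[(Z-4)^2] = Σ (z-4)^2·P(Z=z)
 = 4·4/139 + 1·9/139 + 0·16/139 + 1·25/139 + 4·36/139 + 9·49/139
 = 16/139 + 9/139 + 0 + 25/139 + 144/139 + 441/139
 = 635/139

4.5683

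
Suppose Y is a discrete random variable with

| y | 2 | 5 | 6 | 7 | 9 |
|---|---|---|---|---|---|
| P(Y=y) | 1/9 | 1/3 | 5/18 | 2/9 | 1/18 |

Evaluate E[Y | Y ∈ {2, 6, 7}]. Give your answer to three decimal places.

5.636

P(Y ∈ {2, 6, 7}) = 1/9 + 5/18 + 2/9 = 11/18.
E[Y | Y ∈ {2, 6, 7}] = [2·1/9 + 6·5/18 + 7·2/9] / (11/18)
 = 31/9 / (11/18)
 = 62/11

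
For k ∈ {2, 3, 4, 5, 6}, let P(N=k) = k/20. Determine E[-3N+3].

E[-3N+3] = Σ (-3n+3)·P(N=n)
 = (-3)·1/10 + (-6)·3/20 + (-9)·1/5 + (-12)·1/4 + (-15)·3/10
 = (-3/10) + (-9/10) + (-9/5) + (-3) + (-9/2)
 = -21/2

-10.5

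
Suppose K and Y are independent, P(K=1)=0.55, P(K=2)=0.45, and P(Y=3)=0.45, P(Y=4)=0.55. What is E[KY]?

5.1475

E[KY] = Σ_k Σ_y ky · P(K=k)P(Y=y)
 = 3·0.2475 + 4·0.3025 + 6·0.2025 + 8·0.2475
 = 0.7425 + 1.21 + 1.215 + 1.98
 = 5.1475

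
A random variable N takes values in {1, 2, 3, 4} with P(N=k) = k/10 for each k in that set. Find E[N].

3

E[N] = Σ n·P(N=n)
 = 1·1/10 + 2·1/5 + 3·3/10 + 4·2/5
 = 1/10 + 2/5 + 9/10 + 8/5
 = 3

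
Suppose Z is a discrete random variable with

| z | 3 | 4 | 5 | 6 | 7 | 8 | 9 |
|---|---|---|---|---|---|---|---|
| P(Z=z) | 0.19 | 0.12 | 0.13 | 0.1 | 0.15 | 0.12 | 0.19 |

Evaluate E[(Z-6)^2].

4.66

E[(Z-6)^2] = Σ (z-6)^2·P(Z=z)
 = 9·0.19 + 4·0.12 + 1·0.13 + 0·0.1 + 1·0.15 + 4·0.12 + 9·0.19
 = 1.71 + 0.48 + 0.13 + 0 + 0.15 + 0.48 + 1.71
 = 4.66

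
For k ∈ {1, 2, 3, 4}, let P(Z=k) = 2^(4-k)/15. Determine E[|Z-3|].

E[|Z-3|] = Σ |z-3|·P(Z=z)
 = 2·8/15 + 1·4/15 + 0·2/15 + 1·1/15
 = 16/15 + 4/15 + 0 + 1/15
 = 7/5

1.4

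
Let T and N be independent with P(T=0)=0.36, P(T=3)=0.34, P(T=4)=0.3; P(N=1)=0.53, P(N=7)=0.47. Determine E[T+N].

E[T+N] = Σ_t Σ_n (t+n) · P(T=t)P(N=n)
 = 1·0.1908 + 7·0.1692 + 4·0.1802 + 10·0.1598 + 5·0.159 + 11·0.141
 = 0.1908 + 1.1844 + 0.7208 + 1.598 + 0.795 + 1.551
 = 6.04

6.04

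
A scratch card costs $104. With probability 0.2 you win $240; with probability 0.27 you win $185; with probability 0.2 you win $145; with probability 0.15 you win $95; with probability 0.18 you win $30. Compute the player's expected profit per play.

E[payout] = 240·0.2 + 185·0.27 + 145·0.2 + 95·0.15 + 30·0.18
 = 48 + 49.95 + 29 + 14.25 + 5.4
 = 146.6
Net = 146.6 - 104 = 42.6

42.6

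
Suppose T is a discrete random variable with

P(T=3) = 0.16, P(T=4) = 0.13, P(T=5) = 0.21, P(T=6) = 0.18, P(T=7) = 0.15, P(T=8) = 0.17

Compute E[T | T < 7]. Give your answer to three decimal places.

P(T < 7) = 0.16 + 0.13 + 0.21 + 0.18 = 0.68.
E[T | T < 7] = [3·0.16 + 4·0.13 + 5·0.21 + 6·0.18] / 0.68
 = 3.13 / 0.68
 = 313/68

4.603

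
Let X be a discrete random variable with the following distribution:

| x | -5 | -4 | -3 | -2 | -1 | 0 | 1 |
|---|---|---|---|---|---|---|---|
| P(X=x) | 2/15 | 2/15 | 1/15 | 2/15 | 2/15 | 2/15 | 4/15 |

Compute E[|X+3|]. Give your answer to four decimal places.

E[|X+3|] = Σ |x+3|·P(X=x)
 = 2·2/15 + 1·2/15 + 0·1/15 + 1·2/15 + 2·2/15 + 3·2/15 + 4·4/15
 = 4/15 + 2/15 + 0 + 2/15 + 4/15 + 2/5 + 16/15
 = 34/15

2.2667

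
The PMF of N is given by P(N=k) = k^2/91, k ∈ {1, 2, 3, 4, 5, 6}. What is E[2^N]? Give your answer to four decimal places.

E[2^N] = Σ 2^n·P(N=n)
 = 2·1/91 + 4·4/91 + 8·9/91 + 16·16/91 + 32·25/91 + 64·36/91
 = 2/91 + 16/91 + 72/91 + 256/91 + 800/91 + 2304/91
 = 3450/91

37.9121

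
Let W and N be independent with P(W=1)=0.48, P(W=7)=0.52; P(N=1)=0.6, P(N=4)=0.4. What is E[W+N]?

6.32

E[W+N] = Σ_w Σ_n (w+n) · P(W=w)P(N=n)
 = 2·0.288 + 5·0.192 + 8·0.312 + 11·0.208
 = 0.576 + 0.96 + 2.496 + 2.288
 = 6.32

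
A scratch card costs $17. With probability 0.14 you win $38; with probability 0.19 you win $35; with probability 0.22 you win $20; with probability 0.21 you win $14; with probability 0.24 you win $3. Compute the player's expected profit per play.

E[payout] = 38·0.14 + 35·0.19 + 20·0.22 + 14·0.21 + 3·0.24
 = 5.32 + 6.65 + 4.4 + 2.94 + 0.72
 = 20.03
Net = 20.03 - 17 = 3.03

3.03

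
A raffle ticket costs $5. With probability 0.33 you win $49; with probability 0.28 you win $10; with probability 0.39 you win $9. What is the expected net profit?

E[payout] = 49·0.33 + 10·0.28 + 9·0.39
 = 16.17 + 2.8 + 3.51
 = 22.48
Net = 22.48 - 5 = 17.48

17.48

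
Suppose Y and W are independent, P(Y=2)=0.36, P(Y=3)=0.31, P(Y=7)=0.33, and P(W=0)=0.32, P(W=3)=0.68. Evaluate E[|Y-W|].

E[|Y-W|] = Σ_y Σ_w |y-w| · P(Y=y)P(W=w)
 = 2·0.1152 + 1·0.2448 + 3·0.0992 + 0·0.2108 + 7·0.1056 + 4·0.2244
 = 0.2304 + 0.2448 + 0.2976 + 0 + 0.7392 + 0.8976
 = 2.4096

2.4096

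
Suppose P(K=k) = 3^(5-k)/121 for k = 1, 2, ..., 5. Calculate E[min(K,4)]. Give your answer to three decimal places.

1.471

E[min(K,4)] = Σ min(k,4)·P(K=k)
 = 1·81/121 + 2·27/121 + 3·9/121 + 4·3/121 + 4·1/121
 = 81/121 + 54/121 + 27/121 + 12/121 + 4/121
 = 178/121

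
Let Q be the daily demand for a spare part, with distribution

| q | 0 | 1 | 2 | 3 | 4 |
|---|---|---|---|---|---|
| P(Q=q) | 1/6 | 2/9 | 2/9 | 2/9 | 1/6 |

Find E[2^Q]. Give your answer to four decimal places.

E[2^Q] = Σ 2^q·P(Q=q)
 = 1·1/6 + 2·2/9 + 4·2/9 + 8·2/9 + 16·1/6
 = 1/6 + 4/9 + 8/9 + 16/9 + 8/3
 = 107/18

5.9444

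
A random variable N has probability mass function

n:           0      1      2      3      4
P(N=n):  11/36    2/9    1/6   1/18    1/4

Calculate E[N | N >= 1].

P(N >= 1) = 2/9 + 1/6 + 1/18 + 1/4 = 25/36.
E[N | N >= 1] = [1·2/9 + 2·1/6 + 3·1/18 + 4·1/4] / (25/36)
 = 31/18 / (25/36)
 = 62/25

2.48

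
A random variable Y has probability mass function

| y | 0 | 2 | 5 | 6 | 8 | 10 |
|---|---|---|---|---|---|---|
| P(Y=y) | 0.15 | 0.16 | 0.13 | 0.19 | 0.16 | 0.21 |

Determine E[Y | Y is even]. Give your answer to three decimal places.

5.563

P(Y is even) = 0.15 + 0.16 + 0.19 + 0.16 + 0.21 = 0.87.
E[Y | Y is even] = [0·0.15 + 2·0.16 + 6·0.19 + 8·0.16 + 10·0.21] / 0.87
 = 4.84 / 0.87
 = 484/87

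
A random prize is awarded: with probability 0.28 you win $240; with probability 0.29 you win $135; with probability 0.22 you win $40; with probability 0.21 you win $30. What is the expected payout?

121.45

E[payout] = 240·0.28 + 135·0.29 + 40·0.22 + 30·0.21
 = 67.2 + 39.15 + 8.8 + 6.3
 = 121.45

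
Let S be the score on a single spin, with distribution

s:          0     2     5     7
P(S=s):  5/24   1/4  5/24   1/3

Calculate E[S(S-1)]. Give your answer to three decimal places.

E[S(S-1)] = Σ s(s-1)·P(S=s)
 = 0·5/24 + 2·1/4 + 20·5/24 + 42·1/3
 = 0 + 1/2 + 25/6 + 14
 = 56/3

18.667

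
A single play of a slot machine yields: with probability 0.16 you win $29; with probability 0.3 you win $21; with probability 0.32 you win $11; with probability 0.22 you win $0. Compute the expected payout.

E[payout] = 29·0.16 + 21·0.3 + 11·0.32 + 0·0.22
 = 4.64 + 6.3 + 3.52 + 0
 = 14.46

14.46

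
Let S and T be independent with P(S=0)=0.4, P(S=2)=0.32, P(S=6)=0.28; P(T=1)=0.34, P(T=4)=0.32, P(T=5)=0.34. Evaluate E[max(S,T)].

4.1792

E[max(S,T)] = Σ_s Σ_t max(s,t) · P(S=s)P(T=t)
 = 1·0.136 + 4·0.128 + 5·0.136 + 2·0.1088 + 4·0.1024 + 5·0.1088 + 6·0.0952 + 6·0.0896 + 6·0.0952
 = 0.136 + 0.512 + 0.68 + 0.2176 + 0.4096 + 0.544 + 0.5712 + 0.5376 + 0.5712
 = 4.1792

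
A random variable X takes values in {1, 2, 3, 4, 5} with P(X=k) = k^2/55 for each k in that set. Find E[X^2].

17.8

E[X^2] = Σ x^2·P(X=x)
 = 1·1/55 + 4·4/55 + 9·9/55 + 16·16/55 + 25·5/11
 = 1/55 + 16/55 + 81/55 + 256/55 + 125/11
 = 89/5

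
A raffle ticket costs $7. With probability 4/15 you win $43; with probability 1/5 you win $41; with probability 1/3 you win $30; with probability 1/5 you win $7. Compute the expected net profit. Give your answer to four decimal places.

E[payout] = 43·4/15 + 41·1/5 + 30·1/3 + 7·1/5
 = 172/15 + 41/5 + 10 + 7/5
 = 466/15
Net = 466/15 - 7 = 361/15

24.0667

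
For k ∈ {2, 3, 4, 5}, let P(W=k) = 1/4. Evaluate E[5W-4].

13.5

E[5W-4] = Σ (5w-4)·P(W=w)
 = 6·1/4 + 11·1/4 + 16·1/4 + 21·1/4
 = 3/2 + 11/4 + 4 + 21/4
 = 27/2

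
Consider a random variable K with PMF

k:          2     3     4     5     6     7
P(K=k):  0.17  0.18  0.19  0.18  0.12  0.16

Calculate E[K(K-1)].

17.62

E[K(K-1)] = Σ k(k-1)·P(K=k)
 = 2·0.17 + 6·0.18 + 12·0.19 + 20·0.18 + 30·0.12 + 42·0.16
 = 0.34 + 1.08 + 2.28 + 3.6 + 3.6 + 6.72
 = 17.62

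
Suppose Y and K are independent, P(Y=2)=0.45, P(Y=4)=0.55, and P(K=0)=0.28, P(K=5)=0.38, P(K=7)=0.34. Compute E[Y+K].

7.38

E[Y+K] = Σ_y Σ_k (y+k) · P(Y=y)P(K=k)
 = 2·0.126 + 7·0.171 + 9·0.153 + 4·0.154 + 9·0.209 + 11·0.187
 = 0.252 + 1.197 + 1.377 + 0.616 + 1.881 + 2.057
 = 7.38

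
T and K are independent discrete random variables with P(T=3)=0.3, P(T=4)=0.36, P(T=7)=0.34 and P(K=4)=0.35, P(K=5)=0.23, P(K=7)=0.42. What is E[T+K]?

10.21

E[T+K] = Σ_t Σ_k (t+k) · P(T=t)P(K=k)
 = 7·0.105 + 8·0.069 + 10·0.126 + 8·0.126 + 9·0.0828 + 11·0.1512 + 11·0.119 + 12·0.0782 + 14·0.1428
 = 0.735 + 0.552 + 1.26 + 1.008 + 0.7452 + 1.6632 + 1.309 + 0.9384 + 1.9992
 = 10.21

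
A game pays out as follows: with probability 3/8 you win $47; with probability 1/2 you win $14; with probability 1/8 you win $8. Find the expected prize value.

E[payout] = 47·3/8 + 14·1/2 + 8·1/8
 = 141/8 + 7 + 1
 = 205/8

25.625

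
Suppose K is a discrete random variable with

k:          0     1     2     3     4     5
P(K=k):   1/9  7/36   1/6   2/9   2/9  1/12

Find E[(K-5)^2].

E[(K-5)^2] = Σ (k-5)^2·P(K=k)
 = 25·1/9 + 16·7/36 + 9·1/6 + 4·2/9 + 1·2/9 + 0·1/12
 = 25/9 + 28/9 + 3/2 + 8/9 + 2/9 + 0
 = 17/2

8.5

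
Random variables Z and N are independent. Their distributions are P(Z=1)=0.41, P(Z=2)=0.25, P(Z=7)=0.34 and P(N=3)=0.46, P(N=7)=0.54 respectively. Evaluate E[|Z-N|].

3.1212

E[|Z-N|] = Σ_z Σ_n |z-n| · P(Z=z)P(N=n)
 = 2·0.1886 + 6·0.2214 + 1·0.115 + 5·0.135 + 4·0.1564 + 0·0.1836
 = 0.3772 + 1.3284 + 0.115 + 0.675 + 0.6256 + 0
 = 3.1212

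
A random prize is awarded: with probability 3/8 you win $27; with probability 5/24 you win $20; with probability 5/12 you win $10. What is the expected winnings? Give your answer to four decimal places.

18.4583

E[payout] = 27·3/8 + 20·5/24 + 10·5/12
 = 81/8 + 25/6 + 25/6
 = 443/24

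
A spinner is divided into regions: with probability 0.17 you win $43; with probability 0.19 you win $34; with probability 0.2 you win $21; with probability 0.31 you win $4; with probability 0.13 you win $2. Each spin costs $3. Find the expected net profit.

16.47

E[payout] = 43·0.17 + 34·0.19 + 21·0.2 + 4·0.31 + 2·0.13
 = 7.31 + 6.46 + 4.2 + 1.24 + 0.26
 = 19.47
Net = 19.47 - 3 = 16.47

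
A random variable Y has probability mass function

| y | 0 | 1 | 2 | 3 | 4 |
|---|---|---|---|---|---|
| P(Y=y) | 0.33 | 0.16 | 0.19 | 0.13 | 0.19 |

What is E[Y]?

1.69

E[Y] = Σ y·P(Y=y)
 = 0·0.33 + 1·0.16 + 2·0.19 + 3·0.13 + 4·0.19
 = 0 + 0.16 + 0.38 + 0.39 + 0.76
 = 1.69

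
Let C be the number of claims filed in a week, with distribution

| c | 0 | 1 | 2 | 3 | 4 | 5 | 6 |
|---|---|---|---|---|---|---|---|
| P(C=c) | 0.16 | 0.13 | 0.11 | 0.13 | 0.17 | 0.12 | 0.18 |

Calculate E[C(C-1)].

10.84

E[C(C-1)] = Σ c(c-1)·P(C=c)
 = 0·0.16 + 0·0.13 + 2·0.11 + 6·0.13 + 12·0.17 + 20·0.12 + 30·0.18
 = 0 + 0 + 0.22 + 0.78 + 2.04 + 2.4 + 5.4
 = 10.84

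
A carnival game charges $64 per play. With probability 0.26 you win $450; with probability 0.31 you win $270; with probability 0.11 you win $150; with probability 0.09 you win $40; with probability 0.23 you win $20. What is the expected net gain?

E[payout] = 450·0.26 + 270·0.31 + 150·0.11 + 40·0.09 + 20·0.23
 = 117 + 83.7 + 16.5 + 3.6 + 4.6
 = 225.4
Net = 225.4 - 64 = 161.4

161.4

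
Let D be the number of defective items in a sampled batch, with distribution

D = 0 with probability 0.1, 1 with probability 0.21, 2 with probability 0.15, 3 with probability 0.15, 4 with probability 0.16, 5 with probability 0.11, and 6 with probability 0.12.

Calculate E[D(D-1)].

8.92

E[D(D-1)] = Σ d(d-1)·P(D=d)
 = 0·0.1 + 0·0.21 + 2·0.15 + 6·0.15 + 12·0.16 + 20·0.11 + 30·0.12
 = 0 + 0 + 0.3 + 0.9 + 1.92 + 2.2 + 3.6
 = 8.92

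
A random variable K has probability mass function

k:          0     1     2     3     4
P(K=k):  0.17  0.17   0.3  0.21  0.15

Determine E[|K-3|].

1.3

E[|K-3|] = Σ |k-3|·P(K=k)
 = 3·0.17 + 2·0.17 + 1·0.3 + 0·0.21 + 1·0.15
 = 0.51 + 0.34 + 0.3 + 0 + 0.15
 = 1.3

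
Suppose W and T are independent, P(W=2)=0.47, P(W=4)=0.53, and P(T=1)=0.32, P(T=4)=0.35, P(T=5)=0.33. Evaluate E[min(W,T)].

2.4008

E[min(W,T)] = Σ_w Σ_t min(w,t) · P(W=w)P(T=t)
 = 1·0.1504 + 2·0.1645 + 2·0.1551 + 1·0.1696 + 4·0.1855 + 4·0.1749
 = 0.1504 + 0.329 + 0.3102 + 0.1696 + 0.742 + 0.6996
 = 2.4008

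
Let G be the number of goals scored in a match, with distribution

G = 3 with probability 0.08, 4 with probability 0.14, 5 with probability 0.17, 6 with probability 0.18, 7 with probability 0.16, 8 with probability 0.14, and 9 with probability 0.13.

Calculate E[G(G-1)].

E[G(G-1)] = Σ g(g-1)·P(G=g)
 = 6·0.08 + 12·0.14 + 20·0.17 + 30·0.18 + 42·0.16 + 56·0.14 + 72·0.13
 = 0.48 + 1.68 + 3.4 + 5.4 + 6.72 + 7.84 + 9.36
 = 34.88

34.88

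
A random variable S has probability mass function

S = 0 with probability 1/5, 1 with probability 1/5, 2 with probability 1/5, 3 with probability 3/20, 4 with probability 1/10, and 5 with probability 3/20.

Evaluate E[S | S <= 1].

0.5

P(S <= 1) = 1/5 + 1/5 = 2/5.
E[S | S <= 1] = [0·1/5 + 1·1/5] / (2/5)
 = 1/5 / (2/5)
 = 1/2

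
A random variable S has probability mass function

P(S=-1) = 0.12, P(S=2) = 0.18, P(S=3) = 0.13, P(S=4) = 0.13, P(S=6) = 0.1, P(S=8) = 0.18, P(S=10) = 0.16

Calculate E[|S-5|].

3.09

E[|S-5|] = Σ |s-5|·P(S=s)
 = 6·0.12 + 3·0.18 + 2·0.13 + 1·0.13 + 1·0.1 + 3·0.18 + 5·0.16
 = 0.72 + 0.54 + 0.26 + 0.13 + 0.1 + 0.54 + 0.8
 = 3.09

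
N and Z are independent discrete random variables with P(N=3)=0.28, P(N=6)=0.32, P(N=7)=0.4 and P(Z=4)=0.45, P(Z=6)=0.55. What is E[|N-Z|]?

1.636

E[|N-Z|] = Σ_n Σ_z |n-z| · P(N=n)P(Z=z)
 = 1·0.126 + 3·0.154 + 2·0.144 + 0·0.176 + 3·0.18 + 1·0.22
 = 0.126 + 0.462 + 0.288 + 0 + 0.54 + 0.22
 = 1.636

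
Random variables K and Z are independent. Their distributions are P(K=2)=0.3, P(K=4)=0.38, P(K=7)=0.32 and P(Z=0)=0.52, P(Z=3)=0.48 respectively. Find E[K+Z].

5.8

E[K+Z] = Σ_k Σ_z (k+z) · P(K=k)P(Z=z)
 = 2·0.156 + 5·0.144 + 4·0.1976 + 7·0.1824 + 7·0.1664 + 10·0.1536
 = 0.312 + 0.72 + 0.7904 + 1.2768 + 1.1648 + 1.536
 = 5.8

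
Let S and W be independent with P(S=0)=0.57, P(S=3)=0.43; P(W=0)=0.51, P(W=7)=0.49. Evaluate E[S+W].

4.72

E[S+W] = Σ_s Σ_w (s+w) · P(S=s)P(W=w)
 = 0·0.2907 + 7·0.2793 + 3·0.2193 + 10·0.2107
 = 0 + 1.9551 + 0.6579 + 2.107
 = 4.72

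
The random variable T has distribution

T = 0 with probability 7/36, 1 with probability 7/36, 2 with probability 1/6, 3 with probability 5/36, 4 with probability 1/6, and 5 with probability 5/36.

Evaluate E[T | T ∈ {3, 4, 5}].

4

P(T ∈ {3, 4, 5}) = 5/36 + 1/6 + 5/36 = 4/9.
E[T | T ∈ {3, 4, 5}] = [3·5/36 + 4·1/6 + 5·5/36] / (4/9)
 = 16/9 / (4/9)
 = 4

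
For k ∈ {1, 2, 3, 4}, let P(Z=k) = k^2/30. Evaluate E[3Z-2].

8

E[3Z-2] = Σ (3z-2)·P(Z=z)
 = 1·1/30 + 4·2/15 + 7·3/10 + 10·8/15
 = 1/30 + 8/15 + 21/10 + 16/3
 = 8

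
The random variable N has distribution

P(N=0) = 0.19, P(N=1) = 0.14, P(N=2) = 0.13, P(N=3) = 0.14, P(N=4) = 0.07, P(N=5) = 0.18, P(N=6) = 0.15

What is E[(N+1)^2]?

19.74

E[(N+1)^2] = Σ (n+1)^2·P(N=n)
 = 1·0.19 + 4·0.14 + 9·0.13 + 16·0.14 + 25·0.07 + 36·0.18 + 49·0.15
 = 0.19 + 0.56 + 1.17 + 2.24 + 1.75 + 6.48 + 7.35
 = 19.74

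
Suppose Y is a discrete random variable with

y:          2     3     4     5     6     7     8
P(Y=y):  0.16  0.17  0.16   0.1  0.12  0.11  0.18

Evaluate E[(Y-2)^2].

E[(Y-2)^2] = Σ (y-2)^2·P(Y=y)
 = 0·0.16 + 1·0.17 + 4·0.16 + 9·0.1 + 16·0.12 + 25·0.11 + 36·0.18
 = 0 + 0.17 + 0.64 + 0.9 + 1.92 + 2.75 + 6.48
 = 12.86

12.86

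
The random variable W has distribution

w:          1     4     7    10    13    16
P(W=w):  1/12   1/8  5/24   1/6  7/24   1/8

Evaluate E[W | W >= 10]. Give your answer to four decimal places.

12.7857

P(W >= 10) = 1/6 + 7/24 + 1/8 = 7/12.
E[W | W >= 10] = [10·1/6 + 13·7/24 + 16·1/8] / (7/12)
 = 179/24 / (7/12)
 = 179/14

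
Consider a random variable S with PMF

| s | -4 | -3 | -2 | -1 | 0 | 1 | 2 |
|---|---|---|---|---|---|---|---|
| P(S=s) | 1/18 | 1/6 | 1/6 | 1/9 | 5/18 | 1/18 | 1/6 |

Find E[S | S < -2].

-3.25

P(S < -2) = 1/18 + 1/6 = 2/9.
E[S | S < -2] = [(-4)·1/18 + (-3)·1/6] / (2/9)
 = -13/18 / (2/9)
 = -13/4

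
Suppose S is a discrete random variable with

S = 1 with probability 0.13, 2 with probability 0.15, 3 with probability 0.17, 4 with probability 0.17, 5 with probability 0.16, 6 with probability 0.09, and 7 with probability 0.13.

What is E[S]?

E[S] = Σ s·P(S=s)
 = 1·0.13 + 2·0.15 + 3·0.17 + 4·0.17 + 5·0.16 + 6·0.09 + 7·0.13
 = 0.13 + 0.3 + 0.51 + 0.68 + 0.8 + 0.54 + 0.91
 = 3.87

3.87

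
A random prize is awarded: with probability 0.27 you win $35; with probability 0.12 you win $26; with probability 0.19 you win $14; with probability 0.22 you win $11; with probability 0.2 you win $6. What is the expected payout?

E[payout] = 35·0.27 + 26·0.12 + 14·0.19 + 11·0.22 + 6·0.2
 = 9.45 + 3.12 + 2.66 + 2.42 + 1.2
 = 18.85

18.85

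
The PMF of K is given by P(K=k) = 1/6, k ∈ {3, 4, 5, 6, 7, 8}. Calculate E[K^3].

214.5

E[K^3] = Σ k^3·P(K=k)
 = 27·1/6 + 64·1/6 + 125·1/6 + 216·1/6 + 343·1/6 + 512·1/6
 = 9/2 + 32/3 + 125/6 + 36 + 343/6 + 256/3
 = 429/2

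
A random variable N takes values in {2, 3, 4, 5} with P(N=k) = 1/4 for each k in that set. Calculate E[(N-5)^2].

3.5

E[(N-5)^2] = Σ (n-5)^2·P(N=n)
 = 9·1/4 + 4·1/4 + 1·1/4 + 0·1/4
 = 9/4 + 1 + 1/4 + 0
 = 7/2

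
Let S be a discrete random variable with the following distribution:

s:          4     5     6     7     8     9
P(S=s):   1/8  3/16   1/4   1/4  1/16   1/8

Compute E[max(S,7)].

7.3125

E[max(S,7)] = Σ max(s,7)·P(S=s)
 = 7·1/8 + 7·3/16 + 7·1/4 + 7·1/4 + 8·1/16 + 9·1/8
 = 7/8 + 21/16 + 7/4 + 7/4 + 1/2 + 9/8
 = 117/16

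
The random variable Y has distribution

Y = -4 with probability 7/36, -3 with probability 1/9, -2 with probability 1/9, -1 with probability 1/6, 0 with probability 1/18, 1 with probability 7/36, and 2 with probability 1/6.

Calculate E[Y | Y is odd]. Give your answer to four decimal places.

-0.6471

P(Y is odd) = 1/9 + 1/6 + 7/36 = 17/36.
E[Y | Y is odd] = [(-3)·1/9 + (-1)·1/6 + 1·7/36] / (17/36)
 = -11/36 / (17/36)
 = -11/17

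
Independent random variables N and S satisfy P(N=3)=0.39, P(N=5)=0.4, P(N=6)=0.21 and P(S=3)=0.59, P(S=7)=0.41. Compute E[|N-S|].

E[|N-S|] = Σ_n Σ_s |n-s| · P(N=n)P(S=s)
 = 0·0.2301 + 4·0.1599 + 2·0.236 + 2·0.164 + 3·0.1239 + 1·0.0861
 = 0 + 0.6396 + 0.472 + 0.328 + 0.3717 + 0.0861
 = 1.8974

1.8974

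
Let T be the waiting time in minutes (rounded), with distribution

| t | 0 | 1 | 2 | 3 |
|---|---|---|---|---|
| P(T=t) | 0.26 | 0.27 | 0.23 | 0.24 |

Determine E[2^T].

3.64

E[2^T] = Σ 2^t·P(T=t)
 = 1·0.26 + 2·0.27 + 4·0.23 + 8·0.24
 = 0.26 + 0.54 + 0.92 + 1.92
 = 3.64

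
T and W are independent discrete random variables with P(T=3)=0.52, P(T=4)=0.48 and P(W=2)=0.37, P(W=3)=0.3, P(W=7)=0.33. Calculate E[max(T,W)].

4.6416

E[max(T,W)] = Σ_t Σ_w max(t,w) · P(T=t)P(W=w)
 = 3·0.1924 + 3·0.156 + 7·0.1716 + 4·0.1776 + 4·0.144 + 7·0.1584
 = 0.5772 + 0.468 + 1.2012 + 0.7104 + 0.576 + 1.1088
 = 4.6416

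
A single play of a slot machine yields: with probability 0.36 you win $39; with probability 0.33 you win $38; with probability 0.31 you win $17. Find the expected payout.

E[payout] = 39·0.36 + 38·0.33 + 17·0.31
 = 14.04 + 12.54 + 5.27
 = 31.85

31.85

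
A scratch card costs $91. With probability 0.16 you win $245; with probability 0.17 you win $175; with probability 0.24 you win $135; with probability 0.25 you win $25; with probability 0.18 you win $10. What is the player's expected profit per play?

E[payout] = 245·0.16 + 175·0.17 + 135·0.24 + 25·0.25 + 10·0.18
 = 39.2 + 29.75 + 32.4 + 6.25 + 1.8
 = 109.4
Net = 109.4 - 91 = 18.4

18.4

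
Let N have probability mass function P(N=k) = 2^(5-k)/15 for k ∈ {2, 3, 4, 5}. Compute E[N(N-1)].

E[N(N-1)] = Σ n(n-1)·P(N=n)
 = 2·8/15 + 6·4/15 + 12·2/15 + 20·1/15
 = 16/15 + 8/5 + 8/5 + 4/3
 = 28/5

5.6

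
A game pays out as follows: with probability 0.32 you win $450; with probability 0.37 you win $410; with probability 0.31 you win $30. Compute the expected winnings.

E[payout] = 450·0.32 + 410·0.37 + 30·0.31
 = 144 + 151.7 + 9.3
 = 305

305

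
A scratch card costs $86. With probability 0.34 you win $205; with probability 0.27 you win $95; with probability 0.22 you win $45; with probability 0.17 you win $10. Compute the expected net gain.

20.95

E[payout] = 205·0.34 + 95·0.27 + 45·0.22 + 10·0.17
 = 69.7 + 25.65 + 9.9 + 1.7
 = 106.95
Net = 106.95 - 86 = 20.95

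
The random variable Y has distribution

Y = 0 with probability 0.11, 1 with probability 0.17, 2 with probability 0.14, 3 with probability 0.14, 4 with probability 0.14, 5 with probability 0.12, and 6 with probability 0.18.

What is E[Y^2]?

E[Y^2] = Σ y^2·P(Y=y)
 = 0·0.11 + 1·0.17 + 4·0.14 + 9·0.14 + 16·0.14 + 25·0.12 + 36·0.18
 = 0 + 0.17 + 0.56 + 1.26 + 2.24 + 3 + 6.48
 = 13.71

13.71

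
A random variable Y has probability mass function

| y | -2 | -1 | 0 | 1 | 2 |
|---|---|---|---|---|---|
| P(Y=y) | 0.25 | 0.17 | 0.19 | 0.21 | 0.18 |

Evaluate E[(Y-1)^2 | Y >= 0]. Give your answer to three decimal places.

0.638

P(Y >= 0) = 0.19 + 0.21 + 0.18 = 0.58.
E[(Y-1)^2 | Y >= 0] = [1·0.19 + 0·0.21 + 1·0.18] / 0.58
 = 0.37 / 0.58
 = 37/58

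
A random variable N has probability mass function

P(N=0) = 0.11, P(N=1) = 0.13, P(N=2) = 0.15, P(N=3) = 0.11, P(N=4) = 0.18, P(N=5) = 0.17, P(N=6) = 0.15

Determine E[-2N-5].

E[-2N-5] = Σ (-2n-5)·P(N=n)
 = (-5)·0.11 + (-7)·0.13 + (-9)·0.15 + (-11)·0.11 + (-13)·0.18 + (-15)·0.17 + (-17)·0.15
 = (-0.55) + (-0.91) + (-1.35) + (-1.21) + (-2.34) + (-2.55) + (-2.55)
 = -11.46

-11.46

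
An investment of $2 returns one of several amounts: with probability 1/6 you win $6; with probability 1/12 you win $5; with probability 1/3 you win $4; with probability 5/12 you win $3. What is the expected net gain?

E[payout] = 6·1/6 + 5·1/12 + 4·1/3 + 3·5/12
 = 1 + 5/12 + 4/3 + 5/4
 = 4
Net = 4 - 2 = 2

2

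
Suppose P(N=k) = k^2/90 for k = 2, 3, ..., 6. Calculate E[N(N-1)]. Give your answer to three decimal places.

20.378

E[N(N-1)] = Σ n(n-1)·P(N=n)
 = 2·2/45 + 6·1/10 + 12·8/45 + 20·5/18 + 30·2/5
 = 4/45 + 3/5 + 32/15 + 50/9 + 12
 = 917/45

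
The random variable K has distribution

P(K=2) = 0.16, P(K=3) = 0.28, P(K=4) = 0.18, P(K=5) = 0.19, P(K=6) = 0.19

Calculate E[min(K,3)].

E[min(K,3)] = Σ min(k,3)·P(K=k)
 = 2·0.16 + 3·0.28 + 3·0.18 + 3·0.19 + 3·0.19
 = 0.32 + 0.84 + 0.54 + 0.57 + 0.57
 = 2.84

2.84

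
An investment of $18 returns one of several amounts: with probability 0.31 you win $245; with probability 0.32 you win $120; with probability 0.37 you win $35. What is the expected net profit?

E[payout] = 245·0.31 + 120·0.32 + 35·0.37
 = 75.95 + 38.4 + 12.95
 = 127.3
Net = 127.3 - 18 = 109.3

109.3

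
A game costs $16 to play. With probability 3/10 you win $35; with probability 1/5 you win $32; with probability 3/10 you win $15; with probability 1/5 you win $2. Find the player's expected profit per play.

E[payout] = 35·3/10 + 32·1/5 + 15·3/10 + 2·1/5
 = 21/2 + 32/5 + 9/2 + 2/5
 = 109/5
Net = 109/5 - 16 = 29/5

5.8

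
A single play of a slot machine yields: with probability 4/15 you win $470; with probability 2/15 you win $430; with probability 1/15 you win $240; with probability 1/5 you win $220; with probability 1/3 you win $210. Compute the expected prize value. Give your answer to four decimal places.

312.6667

E[payout] = 470·4/15 + 430·2/15 + 240·1/15 + 220·1/5 + 210·1/3
 = 376/3 + 172/3 + 16 + 44 + 70
 = 938/3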